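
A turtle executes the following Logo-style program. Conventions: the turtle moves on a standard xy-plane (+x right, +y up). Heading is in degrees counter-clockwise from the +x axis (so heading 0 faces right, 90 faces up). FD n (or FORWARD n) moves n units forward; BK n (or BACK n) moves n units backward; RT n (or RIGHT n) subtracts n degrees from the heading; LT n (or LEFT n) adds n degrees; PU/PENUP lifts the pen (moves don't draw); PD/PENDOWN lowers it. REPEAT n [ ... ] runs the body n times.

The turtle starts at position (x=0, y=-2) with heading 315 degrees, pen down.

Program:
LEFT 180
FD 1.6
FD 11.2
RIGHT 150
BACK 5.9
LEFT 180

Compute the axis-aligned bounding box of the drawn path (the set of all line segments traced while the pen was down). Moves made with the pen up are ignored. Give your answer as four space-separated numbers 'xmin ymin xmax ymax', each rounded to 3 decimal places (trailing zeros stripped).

Answer: -14.75 -2 0 8.578

Derivation:
Executing turtle program step by step:
Start: pos=(0,-2), heading=315, pen down
LT 180: heading 315 -> 135
FD 1.6: (0,-2) -> (-1.131,-0.869) [heading=135, draw]
FD 11.2: (-1.131,-0.869) -> (-9.051,7.051) [heading=135, draw]
RT 150: heading 135 -> 345
BK 5.9: (-9.051,7.051) -> (-14.75,8.578) [heading=345, draw]
LT 180: heading 345 -> 165
Final: pos=(-14.75,8.578), heading=165, 3 segment(s) drawn

Segment endpoints: x in {-14.75, -9.051, -1.131, 0}, y in {-2, -0.869, 7.051, 8.578}
xmin=-14.75, ymin=-2, xmax=0, ymax=8.578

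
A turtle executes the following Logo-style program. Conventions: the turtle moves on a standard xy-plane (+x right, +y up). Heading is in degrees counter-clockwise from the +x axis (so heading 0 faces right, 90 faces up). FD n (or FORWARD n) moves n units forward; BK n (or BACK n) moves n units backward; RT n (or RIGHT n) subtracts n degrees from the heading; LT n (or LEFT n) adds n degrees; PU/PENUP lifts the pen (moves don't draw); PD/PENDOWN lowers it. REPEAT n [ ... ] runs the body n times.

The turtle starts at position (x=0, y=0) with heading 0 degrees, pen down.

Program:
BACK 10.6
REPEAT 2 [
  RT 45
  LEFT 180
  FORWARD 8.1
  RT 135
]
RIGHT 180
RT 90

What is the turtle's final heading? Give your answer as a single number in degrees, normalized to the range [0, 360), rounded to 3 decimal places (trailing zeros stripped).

Executing turtle program step by step:
Start: pos=(0,0), heading=0, pen down
BK 10.6: (0,0) -> (-10.6,0) [heading=0, draw]
REPEAT 2 [
  -- iteration 1/2 --
  RT 45: heading 0 -> 315
  LT 180: heading 315 -> 135
  FD 8.1: (-10.6,0) -> (-16.328,5.728) [heading=135, draw]
  RT 135: heading 135 -> 0
  -- iteration 2/2 --
  RT 45: heading 0 -> 315
  LT 180: heading 315 -> 135
  FD 8.1: (-16.328,5.728) -> (-22.055,11.455) [heading=135, draw]
  RT 135: heading 135 -> 0
]
RT 180: heading 0 -> 180
RT 90: heading 180 -> 90
Final: pos=(-22.055,11.455), heading=90, 3 segment(s) drawn

Answer: 90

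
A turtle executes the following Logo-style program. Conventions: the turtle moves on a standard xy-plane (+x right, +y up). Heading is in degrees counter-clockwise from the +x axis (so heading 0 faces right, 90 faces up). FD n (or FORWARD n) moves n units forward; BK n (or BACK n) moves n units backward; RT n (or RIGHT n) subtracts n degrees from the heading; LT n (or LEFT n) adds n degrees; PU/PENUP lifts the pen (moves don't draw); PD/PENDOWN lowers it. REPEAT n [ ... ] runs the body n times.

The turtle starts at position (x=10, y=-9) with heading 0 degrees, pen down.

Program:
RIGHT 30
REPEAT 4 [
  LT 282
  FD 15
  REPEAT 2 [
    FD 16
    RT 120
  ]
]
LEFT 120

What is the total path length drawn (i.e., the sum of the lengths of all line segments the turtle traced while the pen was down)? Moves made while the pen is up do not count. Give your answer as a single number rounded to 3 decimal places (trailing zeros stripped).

Executing turtle program step by step:
Start: pos=(10,-9), heading=0, pen down
RT 30: heading 0 -> 330
REPEAT 4 [
  -- iteration 1/4 --
  LT 282: heading 330 -> 252
  FD 15: (10,-9) -> (5.365,-23.266) [heading=252, draw]
  REPEAT 2 [
    -- iteration 1/2 --
    FD 16: (5.365,-23.266) -> (0.42,-38.483) [heading=252, draw]
    RT 120: heading 252 -> 132
    -- iteration 2/2 --
    FD 16: (0.42,-38.483) -> (-10.286,-26.592) [heading=132, draw]
    RT 120: heading 132 -> 12
  ]
  -- iteration 2/4 --
  LT 282: heading 12 -> 294
  FD 15: (-10.286,-26.592) -> (-4.185,-40.296) [heading=294, draw]
  REPEAT 2 [
    -- iteration 1/2 --
    FD 16: (-4.185,-40.296) -> (2.323,-54.912) [heading=294, draw]
    RT 120: heading 294 -> 174
    -- iteration 2/2 --
    FD 16: (2.323,-54.912) -> (-13.589,-53.24) [heading=174, draw]
    RT 120: heading 174 -> 54
  ]
  -- iteration 3/4 --
  LT 282: heading 54 -> 336
  FD 15: (-13.589,-53.24) -> (0.114,-59.341) [heading=336, draw]
  REPEAT 2 [
    -- iteration 1/2 --
    FD 16: (0.114,-59.341) -> (14.731,-65.849) [heading=336, draw]
    RT 120: heading 336 -> 216
    -- iteration 2/2 --
    FD 16: (14.731,-65.849) -> (1.787,-75.253) [heading=216, draw]
    RT 120: heading 216 -> 96
  ]
  -- iteration 4/4 --
  LT 282: heading 96 -> 18
  FD 15: (1.787,-75.253) -> (16.052,-70.618) [heading=18, draw]
  REPEAT 2 [
    -- iteration 1/2 --
    FD 16: (16.052,-70.618) -> (31.269,-65.674) [heading=18, draw]
    RT 120: heading 18 -> 258
    -- iteration 2/2 --
    FD 16: (31.269,-65.674) -> (27.943,-81.324) [heading=258, draw]
    RT 120: heading 258 -> 138
  ]
]
LT 120: heading 138 -> 258
Final: pos=(27.943,-81.324), heading=258, 12 segment(s) drawn

Segment lengths:
  seg 1: (10,-9) -> (5.365,-23.266), length = 15
  seg 2: (5.365,-23.266) -> (0.42,-38.483), length = 16
  seg 3: (0.42,-38.483) -> (-10.286,-26.592), length = 16
  seg 4: (-10.286,-26.592) -> (-4.185,-40.296), length = 15
  seg 5: (-4.185,-40.296) -> (2.323,-54.912), length = 16
  seg 6: (2.323,-54.912) -> (-13.589,-53.24), length = 16
  seg 7: (-13.589,-53.24) -> (0.114,-59.341), length = 15
  seg 8: (0.114,-59.341) -> (14.731,-65.849), length = 16
  seg 9: (14.731,-65.849) -> (1.787,-75.253), length = 16
  seg 10: (1.787,-75.253) -> (16.052,-70.618), length = 15
  seg 11: (16.052,-70.618) -> (31.269,-65.674), length = 16
  seg 12: (31.269,-65.674) -> (27.943,-81.324), length = 16
Total = 188

Answer: 188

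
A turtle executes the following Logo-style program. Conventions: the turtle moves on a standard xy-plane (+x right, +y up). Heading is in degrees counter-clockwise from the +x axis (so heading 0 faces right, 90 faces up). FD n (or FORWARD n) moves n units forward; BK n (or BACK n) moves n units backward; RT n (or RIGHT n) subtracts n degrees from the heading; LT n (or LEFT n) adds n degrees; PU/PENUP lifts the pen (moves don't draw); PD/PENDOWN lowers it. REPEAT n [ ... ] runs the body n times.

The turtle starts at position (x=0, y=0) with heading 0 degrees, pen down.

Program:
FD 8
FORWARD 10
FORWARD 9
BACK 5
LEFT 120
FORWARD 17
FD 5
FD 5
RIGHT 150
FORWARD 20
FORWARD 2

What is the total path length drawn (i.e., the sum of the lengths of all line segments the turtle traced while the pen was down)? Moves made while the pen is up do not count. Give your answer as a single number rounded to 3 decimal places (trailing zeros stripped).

Executing turtle program step by step:
Start: pos=(0,0), heading=0, pen down
FD 8: (0,0) -> (8,0) [heading=0, draw]
FD 10: (8,0) -> (18,0) [heading=0, draw]
FD 9: (18,0) -> (27,0) [heading=0, draw]
BK 5: (27,0) -> (22,0) [heading=0, draw]
LT 120: heading 0 -> 120
FD 17: (22,0) -> (13.5,14.722) [heading=120, draw]
FD 5: (13.5,14.722) -> (11,19.053) [heading=120, draw]
FD 5: (11,19.053) -> (8.5,23.383) [heading=120, draw]
RT 150: heading 120 -> 330
FD 20: (8.5,23.383) -> (25.821,13.383) [heading=330, draw]
FD 2: (25.821,13.383) -> (27.553,12.383) [heading=330, draw]
Final: pos=(27.553,12.383), heading=330, 9 segment(s) drawn

Segment lengths:
  seg 1: (0,0) -> (8,0), length = 8
  seg 2: (8,0) -> (18,0), length = 10
  seg 3: (18,0) -> (27,0), length = 9
  seg 4: (27,0) -> (22,0), length = 5
  seg 5: (22,0) -> (13.5,14.722), length = 17
  seg 6: (13.5,14.722) -> (11,19.053), length = 5
  seg 7: (11,19.053) -> (8.5,23.383), length = 5
  seg 8: (8.5,23.383) -> (25.821,13.383), length = 20
  seg 9: (25.821,13.383) -> (27.553,12.383), length = 2
Total = 81

Answer: 81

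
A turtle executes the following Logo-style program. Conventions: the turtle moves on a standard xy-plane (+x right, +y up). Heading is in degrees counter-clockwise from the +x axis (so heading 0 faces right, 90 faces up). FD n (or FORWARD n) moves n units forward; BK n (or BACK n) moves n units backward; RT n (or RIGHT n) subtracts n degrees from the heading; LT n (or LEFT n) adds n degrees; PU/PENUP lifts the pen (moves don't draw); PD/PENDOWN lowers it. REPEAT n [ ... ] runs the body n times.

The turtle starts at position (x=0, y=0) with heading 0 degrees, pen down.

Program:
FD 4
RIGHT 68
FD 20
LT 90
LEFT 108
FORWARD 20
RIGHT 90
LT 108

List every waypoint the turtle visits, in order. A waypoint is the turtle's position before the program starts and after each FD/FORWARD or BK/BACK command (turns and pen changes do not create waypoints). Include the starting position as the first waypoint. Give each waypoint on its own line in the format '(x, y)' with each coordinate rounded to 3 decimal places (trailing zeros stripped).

Executing turtle program step by step:
Start: pos=(0,0), heading=0, pen down
FD 4: (0,0) -> (4,0) [heading=0, draw]
RT 68: heading 0 -> 292
FD 20: (4,0) -> (11.492,-18.544) [heading=292, draw]
LT 90: heading 292 -> 22
LT 108: heading 22 -> 130
FD 20: (11.492,-18.544) -> (-1.364,-3.223) [heading=130, draw]
RT 90: heading 130 -> 40
LT 108: heading 40 -> 148
Final: pos=(-1.364,-3.223), heading=148, 3 segment(s) drawn
Waypoints (4 total):
(0, 0)
(4, 0)
(11.492, -18.544)
(-1.364, -3.223)

Answer: (0, 0)
(4, 0)
(11.492, -18.544)
(-1.364, -3.223)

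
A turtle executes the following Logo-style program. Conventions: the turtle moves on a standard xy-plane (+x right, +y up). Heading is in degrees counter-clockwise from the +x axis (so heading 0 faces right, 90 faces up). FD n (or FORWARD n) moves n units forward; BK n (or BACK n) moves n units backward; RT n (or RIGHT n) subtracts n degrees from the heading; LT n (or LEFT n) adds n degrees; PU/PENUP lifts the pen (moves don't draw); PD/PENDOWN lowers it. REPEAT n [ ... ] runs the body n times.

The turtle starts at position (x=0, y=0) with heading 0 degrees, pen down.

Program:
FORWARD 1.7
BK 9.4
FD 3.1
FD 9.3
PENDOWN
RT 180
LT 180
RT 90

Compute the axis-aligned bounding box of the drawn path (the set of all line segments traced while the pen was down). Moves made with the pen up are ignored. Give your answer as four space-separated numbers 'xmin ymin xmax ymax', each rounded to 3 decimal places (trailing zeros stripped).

Executing turtle program step by step:
Start: pos=(0,0), heading=0, pen down
FD 1.7: (0,0) -> (1.7,0) [heading=0, draw]
BK 9.4: (1.7,0) -> (-7.7,0) [heading=0, draw]
FD 3.1: (-7.7,0) -> (-4.6,0) [heading=0, draw]
FD 9.3: (-4.6,0) -> (4.7,0) [heading=0, draw]
PD: pen down
RT 180: heading 0 -> 180
LT 180: heading 180 -> 0
RT 90: heading 0 -> 270
Final: pos=(4.7,0), heading=270, 4 segment(s) drawn

Segment endpoints: x in {-7.7, -4.6, 0, 1.7, 4.7}, y in {0}
xmin=-7.7, ymin=0, xmax=4.7, ymax=0

Answer: -7.7 0 4.7 0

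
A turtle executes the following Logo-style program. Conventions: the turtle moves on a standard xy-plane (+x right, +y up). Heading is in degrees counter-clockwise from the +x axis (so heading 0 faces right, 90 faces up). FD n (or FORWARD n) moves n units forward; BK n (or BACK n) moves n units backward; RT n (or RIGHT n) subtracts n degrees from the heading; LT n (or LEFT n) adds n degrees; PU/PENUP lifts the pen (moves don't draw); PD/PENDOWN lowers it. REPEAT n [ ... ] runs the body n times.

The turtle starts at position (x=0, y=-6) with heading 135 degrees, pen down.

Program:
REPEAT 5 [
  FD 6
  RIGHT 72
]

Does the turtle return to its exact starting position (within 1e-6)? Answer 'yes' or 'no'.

Answer: yes

Derivation:
Executing turtle program step by step:
Start: pos=(0,-6), heading=135, pen down
REPEAT 5 [
  -- iteration 1/5 --
  FD 6: (0,-6) -> (-4.243,-1.757) [heading=135, draw]
  RT 72: heading 135 -> 63
  -- iteration 2/5 --
  FD 6: (-4.243,-1.757) -> (-1.519,3.589) [heading=63, draw]
  RT 72: heading 63 -> 351
  -- iteration 3/5 --
  FD 6: (-1.519,3.589) -> (4.407,2.65) [heading=351, draw]
  RT 72: heading 351 -> 279
  -- iteration 4/5 --
  FD 6: (4.407,2.65) -> (5.346,-3.276) [heading=279, draw]
  RT 72: heading 279 -> 207
  -- iteration 5/5 --
  FD 6: (5.346,-3.276) -> (0,-6) [heading=207, draw]
  RT 72: heading 207 -> 135
]
Final: pos=(0,-6), heading=135, 5 segment(s) drawn

Start position: (0, -6)
Final position: (0, -6)
Distance = 0; < 1e-6 -> CLOSED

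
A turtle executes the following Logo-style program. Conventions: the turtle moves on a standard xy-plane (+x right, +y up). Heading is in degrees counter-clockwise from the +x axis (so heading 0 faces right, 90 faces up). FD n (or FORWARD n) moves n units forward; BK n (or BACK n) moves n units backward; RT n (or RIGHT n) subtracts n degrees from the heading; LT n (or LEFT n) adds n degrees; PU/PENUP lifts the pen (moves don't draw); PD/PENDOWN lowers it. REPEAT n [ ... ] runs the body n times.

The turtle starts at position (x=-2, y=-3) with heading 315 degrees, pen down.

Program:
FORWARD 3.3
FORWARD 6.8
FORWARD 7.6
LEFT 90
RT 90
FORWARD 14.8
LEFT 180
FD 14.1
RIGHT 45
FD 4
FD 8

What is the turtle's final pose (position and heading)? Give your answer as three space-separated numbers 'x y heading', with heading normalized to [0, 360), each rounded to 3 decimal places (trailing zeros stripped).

Executing turtle program step by step:
Start: pos=(-2,-3), heading=315, pen down
FD 3.3: (-2,-3) -> (0.333,-5.333) [heading=315, draw]
FD 6.8: (0.333,-5.333) -> (5.142,-10.142) [heading=315, draw]
FD 7.6: (5.142,-10.142) -> (10.516,-15.516) [heading=315, draw]
LT 90: heading 315 -> 45
RT 90: heading 45 -> 315
FD 14.8: (10.516,-15.516) -> (20.981,-25.981) [heading=315, draw]
LT 180: heading 315 -> 135
FD 14.1: (20.981,-25.981) -> (11.011,-16.011) [heading=135, draw]
RT 45: heading 135 -> 90
FD 4: (11.011,-16.011) -> (11.011,-12.011) [heading=90, draw]
FD 8: (11.011,-12.011) -> (11.011,-4.011) [heading=90, draw]
Final: pos=(11.011,-4.011), heading=90, 7 segment(s) drawn

Answer: 11.011 -4.011 90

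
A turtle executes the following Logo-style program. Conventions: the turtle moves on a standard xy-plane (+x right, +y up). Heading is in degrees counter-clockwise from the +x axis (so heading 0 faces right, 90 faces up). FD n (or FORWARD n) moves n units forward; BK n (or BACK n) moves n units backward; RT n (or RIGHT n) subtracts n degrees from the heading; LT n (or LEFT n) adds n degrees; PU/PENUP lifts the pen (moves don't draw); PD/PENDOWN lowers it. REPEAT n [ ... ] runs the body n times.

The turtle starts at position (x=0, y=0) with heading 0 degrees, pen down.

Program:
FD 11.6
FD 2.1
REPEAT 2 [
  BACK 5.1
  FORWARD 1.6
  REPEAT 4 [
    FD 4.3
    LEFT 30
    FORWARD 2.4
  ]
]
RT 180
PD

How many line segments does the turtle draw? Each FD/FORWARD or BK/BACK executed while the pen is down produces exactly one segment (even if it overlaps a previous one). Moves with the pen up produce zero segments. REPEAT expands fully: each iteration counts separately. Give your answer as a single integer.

Executing turtle program step by step:
Start: pos=(0,0), heading=0, pen down
FD 11.6: (0,0) -> (11.6,0) [heading=0, draw]
FD 2.1: (11.6,0) -> (13.7,0) [heading=0, draw]
REPEAT 2 [
  -- iteration 1/2 --
  BK 5.1: (13.7,0) -> (8.6,0) [heading=0, draw]
  FD 1.6: (8.6,0) -> (10.2,0) [heading=0, draw]
  REPEAT 4 [
    -- iteration 1/4 --
    FD 4.3: (10.2,0) -> (14.5,0) [heading=0, draw]
    LT 30: heading 0 -> 30
    FD 2.4: (14.5,0) -> (16.578,1.2) [heading=30, draw]
    -- iteration 2/4 --
    FD 4.3: (16.578,1.2) -> (20.302,3.35) [heading=30, draw]
    LT 30: heading 30 -> 60
    FD 2.4: (20.302,3.35) -> (21.502,5.428) [heading=60, draw]
    -- iteration 3/4 --
    FD 4.3: (21.502,5.428) -> (23.652,9.152) [heading=60, draw]
    LT 30: heading 60 -> 90
    FD 2.4: (23.652,9.152) -> (23.652,11.552) [heading=90, draw]
    -- iteration 4/4 --
    FD 4.3: (23.652,11.552) -> (23.652,15.852) [heading=90, draw]
    LT 30: heading 90 -> 120
    FD 2.4: (23.652,15.852) -> (22.452,17.931) [heading=120, draw]
  ]
  -- iteration 2/2 --
  BK 5.1: (22.452,17.931) -> (25.002,13.514) [heading=120, draw]
  FD 1.6: (25.002,13.514) -> (24.202,14.9) [heading=120, draw]
  REPEAT 4 [
    -- iteration 1/4 --
    FD 4.3: (24.202,14.9) -> (22.052,18.624) [heading=120, draw]
    LT 30: heading 120 -> 150
    FD 2.4: (22.052,18.624) -> (19.974,19.824) [heading=150, draw]
    -- iteration 2/4 --
    FD 4.3: (19.974,19.824) -> (16.25,21.974) [heading=150, draw]
    LT 30: heading 150 -> 180
    FD 2.4: (16.25,21.974) -> (13.85,21.974) [heading=180, draw]
    -- iteration 3/4 --
    FD 4.3: (13.85,21.974) -> (9.55,21.974) [heading=180, draw]
    LT 30: heading 180 -> 210
    FD 2.4: (9.55,21.974) -> (7.472,20.774) [heading=210, draw]
    -- iteration 4/4 --
    FD 4.3: (7.472,20.774) -> (3.748,18.624) [heading=210, draw]
    LT 30: heading 210 -> 240
    FD 2.4: (3.748,18.624) -> (2.548,16.545) [heading=240, draw]
  ]
]
RT 180: heading 240 -> 60
PD: pen down
Final: pos=(2.548,16.545), heading=60, 22 segment(s) drawn
Segments drawn: 22

Answer: 22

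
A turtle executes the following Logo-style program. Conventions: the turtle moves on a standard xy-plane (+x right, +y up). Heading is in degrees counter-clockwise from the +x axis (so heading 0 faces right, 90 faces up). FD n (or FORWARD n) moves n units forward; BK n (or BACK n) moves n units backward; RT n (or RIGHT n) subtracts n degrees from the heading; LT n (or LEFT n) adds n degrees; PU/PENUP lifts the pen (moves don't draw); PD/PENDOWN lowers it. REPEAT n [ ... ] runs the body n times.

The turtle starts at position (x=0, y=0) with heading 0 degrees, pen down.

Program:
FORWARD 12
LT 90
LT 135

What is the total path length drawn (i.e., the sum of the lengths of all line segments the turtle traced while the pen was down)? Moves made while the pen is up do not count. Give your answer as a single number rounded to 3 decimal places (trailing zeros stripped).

Executing turtle program step by step:
Start: pos=(0,0), heading=0, pen down
FD 12: (0,0) -> (12,0) [heading=0, draw]
LT 90: heading 0 -> 90
LT 135: heading 90 -> 225
Final: pos=(12,0), heading=225, 1 segment(s) drawn

Segment lengths:
  seg 1: (0,0) -> (12,0), length = 12
Total = 12

Answer: 12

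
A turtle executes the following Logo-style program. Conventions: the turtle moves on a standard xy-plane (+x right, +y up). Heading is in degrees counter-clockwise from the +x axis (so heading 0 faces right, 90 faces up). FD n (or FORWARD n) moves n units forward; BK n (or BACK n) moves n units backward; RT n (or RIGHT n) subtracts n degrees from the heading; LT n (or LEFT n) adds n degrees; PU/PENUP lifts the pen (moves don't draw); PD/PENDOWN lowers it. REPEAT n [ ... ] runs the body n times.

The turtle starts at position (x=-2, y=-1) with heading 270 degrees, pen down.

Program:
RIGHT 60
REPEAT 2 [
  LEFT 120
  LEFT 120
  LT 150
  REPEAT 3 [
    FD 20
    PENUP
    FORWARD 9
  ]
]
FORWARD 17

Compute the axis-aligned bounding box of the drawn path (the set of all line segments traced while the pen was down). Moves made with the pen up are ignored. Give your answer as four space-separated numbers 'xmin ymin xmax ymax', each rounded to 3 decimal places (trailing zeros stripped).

Executing turtle program step by step:
Start: pos=(-2,-1), heading=270, pen down
RT 60: heading 270 -> 210
REPEAT 2 [
  -- iteration 1/2 --
  LT 120: heading 210 -> 330
  LT 120: heading 330 -> 90
  LT 150: heading 90 -> 240
  REPEAT 3 [
    -- iteration 1/3 --
    FD 20: (-2,-1) -> (-12,-18.321) [heading=240, draw]
    PU: pen up
    FD 9: (-12,-18.321) -> (-16.5,-26.115) [heading=240, move]
    -- iteration 2/3 --
    FD 20: (-16.5,-26.115) -> (-26.5,-43.435) [heading=240, move]
    PU: pen up
    FD 9: (-26.5,-43.435) -> (-31,-51.229) [heading=240, move]
    -- iteration 3/3 --
    FD 20: (-31,-51.229) -> (-41,-68.55) [heading=240, move]
    PU: pen up
    FD 9: (-41,-68.55) -> (-45.5,-76.344) [heading=240, move]
  ]
  -- iteration 2/2 --
  LT 120: heading 240 -> 0
  LT 120: heading 0 -> 120
  LT 150: heading 120 -> 270
  REPEAT 3 [
    -- iteration 1/3 --
    FD 20: (-45.5,-76.344) -> (-45.5,-96.344) [heading=270, move]
    PU: pen up
    FD 9: (-45.5,-96.344) -> (-45.5,-105.344) [heading=270, move]
    -- iteration 2/3 --
    FD 20: (-45.5,-105.344) -> (-45.5,-125.344) [heading=270, move]
    PU: pen up
    FD 9: (-45.5,-125.344) -> (-45.5,-134.344) [heading=270, move]
    -- iteration 3/3 --
    FD 20: (-45.5,-134.344) -> (-45.5,-154.344) [heading=270, move]
    PU: pen up
    FD 9: (-45.5,-154.344) -> (-45.5,-163.344) [heading=270, move]
  ]
]
FD 17: (-45.5,-163.344) -> (-45.5,-180.344) [heading=270, move]
Final: pos=(-45.5,-180.344), heading=270, 1 segment(s) drawn

Segment endpoints: x in {-12, -2}, y in {-18.321, -1}
xmin=-12, ymin=-18.321, xmax=-2, ymax=-1

Answer: -12 -18.321 -2 -1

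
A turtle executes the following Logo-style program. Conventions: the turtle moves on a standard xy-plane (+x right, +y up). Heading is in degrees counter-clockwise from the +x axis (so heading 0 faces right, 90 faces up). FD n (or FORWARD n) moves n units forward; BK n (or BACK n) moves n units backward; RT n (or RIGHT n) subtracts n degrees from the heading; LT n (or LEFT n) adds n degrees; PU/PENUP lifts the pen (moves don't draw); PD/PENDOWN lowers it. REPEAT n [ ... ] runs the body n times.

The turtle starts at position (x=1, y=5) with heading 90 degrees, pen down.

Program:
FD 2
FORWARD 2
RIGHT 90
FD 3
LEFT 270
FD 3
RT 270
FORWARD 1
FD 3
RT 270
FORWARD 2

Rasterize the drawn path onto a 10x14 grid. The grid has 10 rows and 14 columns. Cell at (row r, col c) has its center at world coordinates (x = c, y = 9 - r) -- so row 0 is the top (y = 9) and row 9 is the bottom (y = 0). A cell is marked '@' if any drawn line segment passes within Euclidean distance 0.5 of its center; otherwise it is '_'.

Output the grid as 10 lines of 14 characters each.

Answer: _@@@@_________
_@__@___@_____
_@__@___@_____
_@__@@@@@_____
_@____________
______________
______________
______________
______________
______________

Derivation:
Segment 0: (1,5) -> (1,7)
Segment 1: (1,7) -> (1,9)
Segment 2: (1,9) -> (4,9)
Segment 3: (4,9) -> (4,6)
Segment 4: (4,6) -> (5,6)
Segment 5: (5,6) -> (8,6)
Segment 6: (8,6) -> (8,8)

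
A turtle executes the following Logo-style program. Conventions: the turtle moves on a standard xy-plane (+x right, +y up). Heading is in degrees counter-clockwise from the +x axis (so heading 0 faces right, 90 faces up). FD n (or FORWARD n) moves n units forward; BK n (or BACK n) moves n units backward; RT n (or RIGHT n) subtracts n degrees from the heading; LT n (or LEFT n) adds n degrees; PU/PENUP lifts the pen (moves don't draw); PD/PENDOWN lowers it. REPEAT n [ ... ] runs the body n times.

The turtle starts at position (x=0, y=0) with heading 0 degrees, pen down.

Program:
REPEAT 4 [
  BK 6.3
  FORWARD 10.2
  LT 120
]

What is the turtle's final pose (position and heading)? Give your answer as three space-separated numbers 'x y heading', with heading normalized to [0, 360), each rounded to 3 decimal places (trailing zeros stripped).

Executing turtle program step by step:
Start: pos=(0,0), heading=0, pen down
REPEAT 4 [
  -- iteration 1/4 --
  BK 6.3: (0,0) -> (-6.3,0) [heading=0, draw]
  FD 10.2: (-6.3,0) -> (3.9,0) [heading=0, draw]
  LT 120: heading 0 -> 120
  -- iteration 2/4 --
  BK 6.3: (3.9,0) -> (7.05,-5.456) [heading=120, draw]
  FD 10.2: (7.05,-5.456) -> (1.95,3.377) [heading=120, draw]
  LT 120: heading 120 -> 240
  -- iteration 3/4 --
  BK 6.3: (1.95,3.377) -> (5.1,8.833) [heading=240, draw]
  FD 10.2: (5.1,8.833) -> (0,0) [heading=240, draw]
  LT 120: heading 240 -> 0
  -- iteration 4/4 --
  BK 6.3: (0,0) -> (-6.3,0) [heading=0, draw]
  FD 10.2: (-6.3,0) -> (3.9,0) [heading=0, draw]
  LT 120: heading 0 -> 120
]
Final: pos=(3.9,0), heading=120, 8 segment(s) drawn

Answer: 3.9 0 120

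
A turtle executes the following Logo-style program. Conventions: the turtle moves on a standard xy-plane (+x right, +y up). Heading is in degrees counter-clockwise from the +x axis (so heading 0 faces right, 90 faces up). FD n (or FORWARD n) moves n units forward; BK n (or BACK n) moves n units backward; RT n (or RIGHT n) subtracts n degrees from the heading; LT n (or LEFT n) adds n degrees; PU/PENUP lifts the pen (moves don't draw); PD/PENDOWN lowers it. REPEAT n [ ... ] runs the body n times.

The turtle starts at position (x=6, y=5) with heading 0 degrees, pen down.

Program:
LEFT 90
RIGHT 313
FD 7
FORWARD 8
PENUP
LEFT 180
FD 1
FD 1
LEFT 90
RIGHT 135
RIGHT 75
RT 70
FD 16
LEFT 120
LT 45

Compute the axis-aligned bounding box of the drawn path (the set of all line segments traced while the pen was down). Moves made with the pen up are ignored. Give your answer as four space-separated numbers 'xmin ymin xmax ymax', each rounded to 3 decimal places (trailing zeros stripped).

Executing turtle program step by step:
Start: pos=(6,5), heading=0, pen down
LT 90: heading 0 -> 90
RT 313: heading 90 -> 137
FD 7: (6,5) -> (0.881,9.774) [heading=137, draw]
FD 8: (0.881,9.774) -> (-4.97,15.23) [heading=137, draw]
PU: pen up
LT 180: heading 137 -> 317
FD 1: (-4.97,15.23) -> (-4.239,14.548) [heading=317, move]
FD 1: (-4.239,14.548) -> (-3.508,13.866) [heading=317, move]
LT 90: heading 317 -> 47
RT 135: heading 47 -> 272
RT 75: heading 272 -> 197
RT 70: heading 197 -> 127
FD 16: (-3.508,13.866) -> (-13.137,26.644) [heading=127, move]
LT 120: heading 127 -> 247
LT 45: heading 247 -> 292
Final: pos=(-13.137,26.644), heading=292, 2 segment(s) drawn

Segment endpoints: x in {-4.97, 0.881, 6}, y in {5, 9.774, 15.23}
xmin=-4.97, ymin=5, xmax=6, ymax=15.23

Answer: -4.97 5 6 15.23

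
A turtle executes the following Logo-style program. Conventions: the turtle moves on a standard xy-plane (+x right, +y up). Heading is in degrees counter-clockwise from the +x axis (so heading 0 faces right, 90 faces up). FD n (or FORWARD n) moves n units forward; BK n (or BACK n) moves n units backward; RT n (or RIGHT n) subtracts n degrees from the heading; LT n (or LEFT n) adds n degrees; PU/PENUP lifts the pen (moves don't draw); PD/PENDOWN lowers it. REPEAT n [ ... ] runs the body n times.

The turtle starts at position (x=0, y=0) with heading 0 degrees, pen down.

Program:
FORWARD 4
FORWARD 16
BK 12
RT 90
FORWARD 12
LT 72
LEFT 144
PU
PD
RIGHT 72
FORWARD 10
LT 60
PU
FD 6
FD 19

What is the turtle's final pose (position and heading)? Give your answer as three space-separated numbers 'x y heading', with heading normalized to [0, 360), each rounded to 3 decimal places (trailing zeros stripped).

Executing turtle program step by step:
Start: pos=(0,0), heading=0, pen down
FD 4: (0,0) -> (4,0) [heading=0, draw]
FD 16: (4,0) -> (20,0) [heading=0, draw]
BK 12: (20,0) -> (8,0) [heading=0, draw]
RT 90: heading 0 -> 270
FD 12: (8,0) -> (8,-12) [heading=270, draw]
LT 72: heading 270 -> 342
LT 144: heading 342 -> 126
PU: pen up
PD: pen down
RT 72: heading 126 -> 54
FD 10: (8,-12) -> (13.878,-3.91) [heading=54, draw]
LT 60: heading 54 -> 114
PU: pen up
FD 6: (13.878,-3.91) -> (11.437,1.571) [heading=114, move]
FD 19: (11.437,1.571) -> (3.709,18.929) [heading=114, move]
Final: pos=(3.709,18.929), heading=114, 5 segment(s) drawn

Answer: 3.709 18.929 114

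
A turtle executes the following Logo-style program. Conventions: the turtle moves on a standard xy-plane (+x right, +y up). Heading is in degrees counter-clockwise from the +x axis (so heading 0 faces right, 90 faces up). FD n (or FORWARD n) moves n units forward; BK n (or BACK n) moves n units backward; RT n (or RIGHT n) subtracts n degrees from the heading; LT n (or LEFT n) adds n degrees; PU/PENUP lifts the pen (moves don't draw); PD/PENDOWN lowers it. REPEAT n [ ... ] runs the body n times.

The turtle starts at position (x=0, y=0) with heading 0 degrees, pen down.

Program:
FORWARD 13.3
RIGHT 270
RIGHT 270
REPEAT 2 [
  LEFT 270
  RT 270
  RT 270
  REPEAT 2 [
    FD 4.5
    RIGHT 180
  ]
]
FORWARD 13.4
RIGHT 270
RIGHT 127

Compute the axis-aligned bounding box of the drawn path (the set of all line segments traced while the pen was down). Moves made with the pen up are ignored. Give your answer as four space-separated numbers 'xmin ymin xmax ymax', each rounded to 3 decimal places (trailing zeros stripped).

Executing turtle program step by step:
Start: pos=(0,0), heading=0, pen down
FD 13.3: (0,0) -> (13.3,0) [heading=0, draw]
RT 270: heading 0 -> 90
RT 270: heading 90 -> 180
REPEAT 2 [
  -- iteration 1/2 --
  LT 270: heading 180 -> 90
  RT 270: heading 90 -> 180
  RT 270: heading 180 -> 270
  REPEAT 2 [
    -- iteration 1/2 --
    FD 4.5: (13.3,0) -> (13.3,-4.5) [heading=270, draw]
    RT 180: heading 270 -> 90
    -- iteration 2/2 --
    FD 4.5: (13.3,-4.5) -> (13.3,0) [heading=90, draw]
    RT 180: heading 90 -> 270
  ]
  -- iteration 2/2 --
  LT 270: heading 270 -> 180
  RT 270: heading 180 -> 270
  RT 270: heading 270 -> 0
  REPEAT 2 [
    -- iteration 1/2 --
    FD 4.5: (13.3,0) -> (17.8,0) [heading=0, draw]
    RT 180: heading 0 -> 180
    -- iteration 2/2 --
    FD 4.5: (17.8,0) -> (13.3,0) [heading=180, draw]
    RT 180: heading 180 -> 0
  ]
]
FD 13.4: (13.3,0) -> (26.7,0) [heading=0, draw]
RT 270: heading 0 -> 90
RT 127: heading 90 -> 323
Final: pos=(26.7,0), heading=323, 6 segment(s) drawn

Segment endpoints: x in {0, 13.3, 13.3, 13.3, 17.8, 26.7}, y in {-4.5, 0, 0, 0, 0}
xmin=0, ymin=-4.5, xmax=26.7, ymax=0

Answer: 0 -4.5 26.7 0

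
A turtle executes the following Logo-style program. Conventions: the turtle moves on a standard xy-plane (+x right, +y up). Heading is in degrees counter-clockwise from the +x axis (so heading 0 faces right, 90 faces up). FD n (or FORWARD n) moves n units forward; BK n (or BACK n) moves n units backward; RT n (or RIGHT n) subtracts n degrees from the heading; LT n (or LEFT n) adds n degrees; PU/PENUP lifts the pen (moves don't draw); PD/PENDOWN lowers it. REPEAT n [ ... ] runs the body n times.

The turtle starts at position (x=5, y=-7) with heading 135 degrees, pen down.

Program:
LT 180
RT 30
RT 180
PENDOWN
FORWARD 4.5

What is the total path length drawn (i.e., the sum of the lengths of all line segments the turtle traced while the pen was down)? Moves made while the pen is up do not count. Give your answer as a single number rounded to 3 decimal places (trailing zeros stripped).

Answer: 4.5

Derivation:
Executing turtle program step by step:
Start: pos=(5,-7), heading=135, pen down
LT 180: heading 135 -> 315
RT 30: heading 315 -> 285
RT 180: heading 285 -> 105
PD: pen down
FD 4.5: (5,-7) -> (3.835,-2.653) [heading=105, draw]
Final: pos=(3.835,-2.653), heading=105, 1 segment(s) drawn

Segment lengths:
  seg 1: (5,-7) -> (3.835,-2.653), length = 4.5
Total = 4.5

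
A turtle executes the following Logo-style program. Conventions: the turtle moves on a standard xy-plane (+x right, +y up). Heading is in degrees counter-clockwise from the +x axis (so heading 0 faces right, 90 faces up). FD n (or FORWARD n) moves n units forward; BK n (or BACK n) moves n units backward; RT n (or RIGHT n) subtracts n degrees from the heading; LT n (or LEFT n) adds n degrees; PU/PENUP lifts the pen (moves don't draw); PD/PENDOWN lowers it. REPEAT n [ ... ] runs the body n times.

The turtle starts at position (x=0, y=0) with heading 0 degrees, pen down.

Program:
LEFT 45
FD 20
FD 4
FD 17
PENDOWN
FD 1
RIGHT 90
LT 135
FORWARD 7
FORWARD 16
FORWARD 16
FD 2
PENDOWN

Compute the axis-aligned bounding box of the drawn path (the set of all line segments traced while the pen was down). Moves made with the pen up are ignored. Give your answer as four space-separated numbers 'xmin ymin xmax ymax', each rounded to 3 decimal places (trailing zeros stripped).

Answer: 0 0 29.698 70.698

Derivation:
Executing turtle program step by step:
Start: pos=(0,0), heading=0, pen down
LT 45: heading 0 -> 45
FD 20: (0,0) -> (14.142,14.142) [heading=45, draw]
FD 4: (14.142,14.142) -> (16.971,16.971) [heading=45, draw]
FD 17: (16.971,16.971) -> (28.991,28.991) [heading=45, draw]
PD: pen down
FD 1: (28.991,28.991) -> (29.698,29.698) [heading=45, draw]
RT 90: heading 45 -> 315
LT 135: heading 315 -> 90
FD 7: (29.698,29.698) -> (29.698,36.698) [heading=90, draw]
FD 16: (29.698,36.698) -> (29.698,52.698) [heading=90, draw]
FD 16: (29.698,52.698) -> (29.698,68.698) [heading=90, draw]
FD 2: (29.698,68.698) -> (29.698,70.698) [heading=90, draw]
PD: pen down
Final: pos=(29.698,70.698), heading=90, 8 segment(s) drawn

Segment endpoints: x in {0, 14.142, 16.971, 28.991, 29.698}, y in {0, 14.142, 16.971, 28.991, 29.698, 36.698, 52.698, 68.698, 70.698}
xmin=0, ymin=0, xmax=29.698, ymax=70.698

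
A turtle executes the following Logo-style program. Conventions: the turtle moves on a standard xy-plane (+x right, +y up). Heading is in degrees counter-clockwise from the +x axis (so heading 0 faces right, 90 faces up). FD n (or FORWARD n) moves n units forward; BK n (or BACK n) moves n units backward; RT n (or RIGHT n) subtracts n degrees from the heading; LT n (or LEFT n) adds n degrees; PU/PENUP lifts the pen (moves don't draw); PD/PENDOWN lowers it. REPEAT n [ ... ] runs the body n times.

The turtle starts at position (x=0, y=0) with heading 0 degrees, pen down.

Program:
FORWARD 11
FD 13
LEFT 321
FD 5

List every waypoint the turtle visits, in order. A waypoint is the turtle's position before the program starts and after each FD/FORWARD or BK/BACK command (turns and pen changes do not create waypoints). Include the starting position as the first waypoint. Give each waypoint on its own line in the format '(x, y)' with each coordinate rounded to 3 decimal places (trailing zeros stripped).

Answer: (0, 0)
(11, 0)
(24, 0)
(27.886, -3.147)

Derivation:
Executing turtle program step by step:
Start: pos=(0,0), heading=0, pen down
FD 11: (0,0) -> (11,0) [heading=0, draw]
FD 13: (11,0) -> (24,0) [heading=0, draw]
LT 321: heading 0 -> 321
FD 5: (24,0) -> (27.886,-3.147) [heading=321, draw]
Final: pos=(27.886,-3.147), heading=321, 3 segment(s) drawn
Waypoints (4 total):
(0, 0)
(11, 0)
(24, 0)
(27.886, -3.147)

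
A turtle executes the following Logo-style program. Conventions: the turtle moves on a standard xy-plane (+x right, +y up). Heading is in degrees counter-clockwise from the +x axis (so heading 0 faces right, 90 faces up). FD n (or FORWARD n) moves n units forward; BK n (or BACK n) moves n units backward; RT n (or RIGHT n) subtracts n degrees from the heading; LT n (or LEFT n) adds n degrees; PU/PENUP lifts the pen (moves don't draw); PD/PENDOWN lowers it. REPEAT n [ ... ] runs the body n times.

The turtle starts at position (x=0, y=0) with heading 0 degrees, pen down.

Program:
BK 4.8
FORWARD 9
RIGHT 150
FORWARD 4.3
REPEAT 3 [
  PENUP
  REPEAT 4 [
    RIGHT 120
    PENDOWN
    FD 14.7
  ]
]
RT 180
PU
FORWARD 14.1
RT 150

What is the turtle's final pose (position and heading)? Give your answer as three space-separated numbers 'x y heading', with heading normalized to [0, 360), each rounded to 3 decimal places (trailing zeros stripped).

Executing turtle program step by step:
Start: pos=(0,0), heading=0, pen down
BK 4.8: (0,0) -> (-4.8,0) [heading=0, draw]
FD 9: (-4.8,0) -> (4.2,0) [heading=0, draw]
RT 150: heading 0 -> 210
FD 4.3: (4.2,0) -> (0.476,-2.15) [heading=210, draw]
REPEAT 3 [
  -- iteration 1/3 --
  PU: pen up
  REPEAT 4 [
    -- iteration 1/4 --
    RT 120: heading 210 -> 90
    PD: pen down
    FD 14.7: (0.476,-2.15) -> (0.476,12.55) [heading=90, draw]
    -- iteration 2/4 --
    RT 120: heading 90 -> 330
    PD: pen down
    FD 14.7: (0.476,12.55) -> (13.207,5.2) [heading=330, draw]
    -- iteration 3/4 --
    RT 120: heading 330 -> 210
    PD: pen down
    FD 14.7: (13.207,5.2) -> (0.476,-2.15) [heading=210, draw]
    -- iteration 4/4 --
    RT 120: heading 210 -> 90
    PD: pen down
    FD 14.7: (0.476,-2.15) -> (0.476,12.55) [heading=90, draw]
  ]
  -- iteration 2/3 --
  PU: pen up
  REPEAT 4 [
    -- iteration 1/4 --
    RT 120: heading 90 -> 330
    PD: pen down
    FD 14.7: (0.476,12.55) -> (13.207,5.2) [heading=330, draw]
    -- iteration 2/4 --
    RT 120: heading 330 -> 210
    PD: pen down
    FD 14.7: (13.207,5.2) -> (0.476,-2.15) [heading=210, draw]
    -- iteration 3/4 --
    RT 120: heading 210 -> 90
    PD: pen down
    FD 14.7: (0.476,-2.15) -> (0.476,12.55) [heading=90, draw]
    -- iteration 4/4 --
    RT 120: heading 90 -> 330
    PD: pen down
    FD 14.7: (0.476,12.55) -> (13.207,5.2) [heading=330, draw]
  ]
  -- iteration 3/3 --
  PU: pen up
  REPEAT 4 [
    -- iteration 1/4 --
    RT 120: heading 330 -> 210
    PD: pen down
    FD 14.7: (13.207,5.2) -> (0.476,-2.15) [heading=210, draw]
    -- iteration 2/4 --
    RT 120: heading 210 -> 90
    PD: pen down
    FD 14.7: (0.476,-2.15) -> (0.476,12.55) [heading=90, draw]
    -- iteration 3/4 --
    RT 120: heading 90 -> 330
    PD: pen down
    FD 14.7: (0.476,12.55) -> (13.207,5.2) [heading=330, draw]
    -- iteration 4/4 --
    RT 120: heading 330 -> 210
    PD: pen down
    FD 14.7: (13.207,5.2) -> (0.476,-2.15) [heading=210, draw]
  ]
]
RT 180: heading 210 -> 30
PU: pen up
FD 14.1: (0.476,-2.15) -> (12.687,4.9) [heading=30, move]
RT 150: heading 30 -> 240
Final: pos=(12.687,4.9), heading=240, 15 segment(s) drawn

Answer: 12.687 4.9 240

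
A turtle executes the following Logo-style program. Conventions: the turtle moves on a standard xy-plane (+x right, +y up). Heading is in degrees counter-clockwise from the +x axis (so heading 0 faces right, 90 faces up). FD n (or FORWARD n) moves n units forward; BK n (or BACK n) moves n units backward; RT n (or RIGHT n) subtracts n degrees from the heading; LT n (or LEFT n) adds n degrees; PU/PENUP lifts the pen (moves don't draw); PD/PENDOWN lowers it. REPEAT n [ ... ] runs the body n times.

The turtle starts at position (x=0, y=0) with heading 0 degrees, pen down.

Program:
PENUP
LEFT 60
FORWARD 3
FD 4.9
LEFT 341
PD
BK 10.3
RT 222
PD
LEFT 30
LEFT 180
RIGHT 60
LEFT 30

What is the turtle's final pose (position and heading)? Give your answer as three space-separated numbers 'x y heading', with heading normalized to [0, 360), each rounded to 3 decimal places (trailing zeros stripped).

Executing turtle program step by step:
Start: pos=(0,0), heading=0, pen down
PU: pen up
LT 60: heading 0 -> 60
FD 3: (0,0) -> (1.5,2.598) [heading=60, move]
FD 4.9: (1.5,2.598) -> (3.95,6.842) [heading=60, move]
LT 341: heading 60 -> 41
PD: pen down
BK 10.3: (3.95,6.842) -> (-3.824,0.084) [heading=41, draw]
RT 222: heading 41 -> 179
PD: pen down
LT 30: heading 179 -> 209
LT 180: heading 209 -> 29
RT 60: heading 29 -> 329
LT 30: heading 329 -> 359
Final: pos=(-3.824,0.084), heading=359, 1 segment(s) drawn

Answer: -3.824 0.084 359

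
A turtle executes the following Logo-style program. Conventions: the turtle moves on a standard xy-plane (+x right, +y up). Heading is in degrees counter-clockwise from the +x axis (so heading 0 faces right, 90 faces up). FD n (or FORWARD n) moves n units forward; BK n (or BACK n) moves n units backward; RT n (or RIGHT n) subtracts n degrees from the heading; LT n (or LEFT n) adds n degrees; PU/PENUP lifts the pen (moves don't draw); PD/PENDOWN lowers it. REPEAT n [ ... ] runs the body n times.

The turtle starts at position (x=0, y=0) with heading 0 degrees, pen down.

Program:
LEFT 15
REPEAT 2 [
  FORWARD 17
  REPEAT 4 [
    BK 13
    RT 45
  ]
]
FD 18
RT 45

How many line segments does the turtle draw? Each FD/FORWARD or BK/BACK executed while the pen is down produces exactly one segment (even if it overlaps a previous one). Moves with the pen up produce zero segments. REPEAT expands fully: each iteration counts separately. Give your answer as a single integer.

Answer: 11

Derivation:
Executing turtle program step by step:
Start: pos=(0,0), heading=0, pen down
LT 15: heading 0 -> 15
REPEAT 2 [
  -- iteration 1/2 --
  FD 17: (0,0) -> (16.421,4.4) [heading=15, draw]
  REPEAT 4 [
    -- iteration 1/4 --
    BK 13: (16.421,4.4) -> (3.864,1.035) [heading=15, draw]
    RT 45: heading 15 -> 330
    -- iteration 2/4 --
    BK 13: (3.864,1.035) -> (-7.395,7.535) [heading=330, draw]
    RT 45: heading 330 -> 285
    -- iteration 3/4 --
    BK 13: (-7.395,7.535) -> (-10.759,20.092) [heading=285, draw]
    RT 45: heading 285 -> 240
    -- iteration 4/4 --
    BK 13: (-10.759,20.092) -> (-4.259,31.351) [heading=240, draw]
    RT 45: heading 240 -> 195
  ]
  -- iteration 2/2 --
  FD 17: (-4.259,31.351) -> (-20.68,26.951) [heading=195, draw]
  REPEAT 4 [
    -- iteration 1/4 --
    BK 13: (-20.68,26.951) -> (-8.123,30.315) [heading=195, draw]
    RT 45: heading 195 -> 150
    -- iteration 2/4 --
    BK 13: (-8.123,30.315) -> (3.135,23.815) [heading=150, draw]
    RT 45: heading 150 -> 105
    -- iteration 3/4 --
    BK 13: (3.135,23.815) -> (6.5,11.258) [heading=105, draw]
    RT 45: heading 105 -> 60
    -- iteration 4/4 --
    BK 13: (6.5,11.258) -> (0,0) [heading=60, draw]
    RT 45: heading 60 -> 15
  ]
]
FD 18: (0,0) -> (17.387,4.659) [heading=15, draw]
RT 45: heading 15 -> 330
Final: pos=(17.387,4.659), heading=330, 11 segment(s) drawn
Segments drawn: 11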